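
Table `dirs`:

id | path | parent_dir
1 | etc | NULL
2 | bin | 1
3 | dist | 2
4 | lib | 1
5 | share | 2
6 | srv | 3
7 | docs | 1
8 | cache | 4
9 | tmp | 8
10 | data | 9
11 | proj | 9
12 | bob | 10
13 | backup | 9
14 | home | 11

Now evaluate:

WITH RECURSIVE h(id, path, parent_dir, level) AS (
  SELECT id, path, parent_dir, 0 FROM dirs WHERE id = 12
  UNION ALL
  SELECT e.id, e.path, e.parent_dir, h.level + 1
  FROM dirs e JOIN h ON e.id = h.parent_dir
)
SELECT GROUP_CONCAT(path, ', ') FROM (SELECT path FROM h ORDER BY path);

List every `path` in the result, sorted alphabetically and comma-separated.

bob, cache, data, etc, lib, tmp

Base: id=12 (bob), parent_dir=10, level 0.
Iteration 1: join on id=10 -> data (id 10, parent_dir=9, level 1).
Iteration 2: join on id=9 -> tmp (id 9, parent_dir=8, level 2).
Iteration 3: join on id=8 -> cache (id 8, parent_dir=4, level 3).
Iteration 4: join on id=4 -> lib (id 4, parent_dir=1, level 4).
Iteration 5: join on id=1 -> etc (id 1, parent_dir=NULL, level 5).
Iteration 6: parent_dir is NULL; no match; recursion stops.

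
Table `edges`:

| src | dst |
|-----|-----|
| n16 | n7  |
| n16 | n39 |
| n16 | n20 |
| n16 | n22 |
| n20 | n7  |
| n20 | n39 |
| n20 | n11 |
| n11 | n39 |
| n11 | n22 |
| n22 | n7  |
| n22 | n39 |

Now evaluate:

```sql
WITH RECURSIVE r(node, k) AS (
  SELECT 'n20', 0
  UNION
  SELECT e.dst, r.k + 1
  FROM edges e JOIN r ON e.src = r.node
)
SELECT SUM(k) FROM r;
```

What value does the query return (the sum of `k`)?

Base: (n20, k=0).
Iteration 1: edges from {n20} -> (n11, k=1), (n39, k=1), (n7, k=1).
Iteration 2: edges from {n11,n39,n7} -> (n22, k=2), (n39, k=2).
Iteration 3: edges from {n22,n39} -> (n39, k=3), (n7, k=3).
Iteration 4: no outgoing edges from {n39,n7}; recursion stops.
SUM(k) = 0 + 1 + 1 + 1 + 2 + 2 + 3 + 3 = 13.

13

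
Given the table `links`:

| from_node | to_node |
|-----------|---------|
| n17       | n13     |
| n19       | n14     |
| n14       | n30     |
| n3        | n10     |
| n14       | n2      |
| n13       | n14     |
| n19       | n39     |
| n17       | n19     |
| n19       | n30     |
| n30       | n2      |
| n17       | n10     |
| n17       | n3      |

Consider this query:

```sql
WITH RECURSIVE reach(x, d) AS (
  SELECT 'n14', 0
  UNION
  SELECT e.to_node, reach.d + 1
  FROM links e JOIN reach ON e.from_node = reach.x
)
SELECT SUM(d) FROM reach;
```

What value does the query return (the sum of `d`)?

4

Base: (n14, d=0).
Iteration 1: edges from {n14} -> (n2, d=1), (n30, d=1).
Iteration 2: edges from {n2,n30} -> (n2, d=2).
Iteration 3: no outgoing edges from {n2}; recursion stops.
SUM(d) = 0 + 1 + 1 + 2 = 4.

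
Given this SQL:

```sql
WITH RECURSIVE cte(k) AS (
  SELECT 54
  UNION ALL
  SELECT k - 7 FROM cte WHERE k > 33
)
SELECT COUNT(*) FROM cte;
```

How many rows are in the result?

4

Base: k=54.
Iteration 1: 54 > 33 holds -> k = 54 - 7 = 47.
Iteration 2: 47 > 33 holds -> k = 47 - 7 = 40.
Iteration 3: 40 > 33 holds -> k = 40 - 7 = 33.
Iteration 4: 33 > 33 fails; recursion stops.
Total rows emitted: 4.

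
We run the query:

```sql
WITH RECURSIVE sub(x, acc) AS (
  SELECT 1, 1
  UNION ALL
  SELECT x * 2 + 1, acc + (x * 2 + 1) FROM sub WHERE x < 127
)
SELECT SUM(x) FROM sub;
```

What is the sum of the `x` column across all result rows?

247

Base: x=1, acc=1.
Iteration 1: 1 < 127 holds -> x = 1 * 2 + 1 = 3, acc = 1 + 3 = 4.
Iteration 2: 3 < 127 holds -> x = 3 * 2 + 1 = 7, acc = 4 + 7 = 11.
Iteration 3: 7 < 127 holds -> x = 7 * 2 + 1 = 15, acc = 11 + 15 = 26.
Iteration 4: 15 < 127 holds -> x = 15 * 2 + 1 = 31, acc = 26 + 31 = 57.
Iteration 5: 31 < 127 holds -> x = 31 * 2 + 1 = 63, acc = 57 + 63 = 120.
Iteration 6: 63 < 127 holds -> x = 63 * 2 + 1 = 127, acc = 120 + 127 = 247.
Iteration 7: 127 < 127 fails; recursion stops.
SUM(x) = 1 + 3 + 7 + 15 + 31 + 63 + 127 = 247.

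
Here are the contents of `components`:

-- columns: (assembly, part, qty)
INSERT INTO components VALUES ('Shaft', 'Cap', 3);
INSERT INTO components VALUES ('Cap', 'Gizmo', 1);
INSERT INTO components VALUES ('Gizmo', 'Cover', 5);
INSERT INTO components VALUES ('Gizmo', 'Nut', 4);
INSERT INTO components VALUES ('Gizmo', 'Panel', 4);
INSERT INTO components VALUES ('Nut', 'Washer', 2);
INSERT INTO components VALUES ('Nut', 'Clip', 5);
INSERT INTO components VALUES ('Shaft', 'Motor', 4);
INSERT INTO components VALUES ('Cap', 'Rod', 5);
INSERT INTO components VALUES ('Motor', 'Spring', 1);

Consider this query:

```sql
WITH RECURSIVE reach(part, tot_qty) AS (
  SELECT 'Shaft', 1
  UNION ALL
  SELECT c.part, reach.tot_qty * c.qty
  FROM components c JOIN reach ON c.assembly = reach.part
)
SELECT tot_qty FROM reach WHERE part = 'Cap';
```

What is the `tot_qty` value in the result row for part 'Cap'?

3

Base: (Shaft, tot_qty=1).
Iteration 1: components of {Shaft} -> Cap = 1*3 = 3, Motor = 1*4 = 4.
Iteration 2: components of {Cap,Motor} -> Gizmo = 3*1 = 3, Rod = 3*5 = 15, Spring = 4*1 = 4.
Iteration 3: components of {Gizmo,Rod,Spring} -> Cover = 3*5 = 15, Nut = 3*4 = 12, Panel = 3*4 = 12.
Iteration 4: components of {Cover,Nut,Panel} -> Clip = 12*5 = 60, Washer = 12*2 = 24.
Iteration 5: no further components; recursion stops.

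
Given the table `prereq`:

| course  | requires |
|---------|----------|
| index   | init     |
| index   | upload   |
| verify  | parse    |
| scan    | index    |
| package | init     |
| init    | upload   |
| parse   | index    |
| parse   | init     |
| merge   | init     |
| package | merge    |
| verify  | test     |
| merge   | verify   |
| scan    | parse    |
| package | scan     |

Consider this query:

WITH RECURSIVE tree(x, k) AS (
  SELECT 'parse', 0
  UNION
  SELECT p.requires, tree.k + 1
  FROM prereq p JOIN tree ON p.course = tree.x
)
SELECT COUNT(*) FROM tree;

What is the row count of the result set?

6

Base: (parse, k=0).
Iteration 1: edges from {parse} -> (index, k=1), (init, k=1).
Iteration 2: edges from {index,init} -> (init, k=2), (upload, k=2). [UNION drops 1 duplicate row(s)]
Iteration 3: edges from {init,upload} -> (upload, k=3).
Iteration 4: no outgoing edges from {upload}; recursion stops.
Total rows emitted: 6.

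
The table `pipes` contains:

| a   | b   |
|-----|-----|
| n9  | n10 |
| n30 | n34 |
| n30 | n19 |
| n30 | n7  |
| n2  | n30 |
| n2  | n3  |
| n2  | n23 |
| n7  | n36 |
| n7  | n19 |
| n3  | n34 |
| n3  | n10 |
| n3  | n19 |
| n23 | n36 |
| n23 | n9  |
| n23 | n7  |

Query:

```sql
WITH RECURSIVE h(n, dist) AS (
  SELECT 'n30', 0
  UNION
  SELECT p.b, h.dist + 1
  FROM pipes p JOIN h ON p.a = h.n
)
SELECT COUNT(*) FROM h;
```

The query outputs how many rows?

6

Base: (n30, dist=0).
Iteration 1: edges from {n30} -> (n19, dist=1), (n34, dist=1), (n7, dist=1).
Iteration 2: edges from {n19,n34,n7} -> (n19, dist=2), (n36, dist=2).
Iteration 3: no outgoing edges from {n19,n36}; recursion stops.
Total rows emitted: 6.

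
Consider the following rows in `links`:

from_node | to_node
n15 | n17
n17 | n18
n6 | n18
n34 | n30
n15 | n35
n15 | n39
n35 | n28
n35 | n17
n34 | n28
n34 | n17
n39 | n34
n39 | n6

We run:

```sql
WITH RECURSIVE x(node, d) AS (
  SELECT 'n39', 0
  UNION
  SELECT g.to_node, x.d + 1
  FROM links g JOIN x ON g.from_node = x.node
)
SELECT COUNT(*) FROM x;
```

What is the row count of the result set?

Base: (n39, d=0).
Iteration 1: edges from {n39} -> (n34, d=1), (n6, d=1).
Iteration 2: edges from {n34,n6} -> (n17, d=2), (n18, d=2), (n28, d=2), (n30, d=2).
Iteration 3: edges from {n17,n18,n28,n30} -> (n18, d=3).
Iteration 4: no outgoing edges from {n18}; recursion stops.
Total rows emitted: 8.

8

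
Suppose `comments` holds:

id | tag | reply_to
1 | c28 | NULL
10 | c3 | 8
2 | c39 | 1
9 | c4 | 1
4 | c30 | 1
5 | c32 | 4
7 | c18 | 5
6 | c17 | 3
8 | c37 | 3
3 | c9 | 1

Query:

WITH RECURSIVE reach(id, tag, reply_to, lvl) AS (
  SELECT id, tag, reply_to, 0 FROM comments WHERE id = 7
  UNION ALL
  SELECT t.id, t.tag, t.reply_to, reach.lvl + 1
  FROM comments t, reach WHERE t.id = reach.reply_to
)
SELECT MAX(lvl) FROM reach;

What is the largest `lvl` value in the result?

3

Base: id=7 (c18), reply_to=5, lvl 0.
Iteration 1: join on id=5 -> c32 (id 5, reply_to=4, lvl 1).
Iteration 2: join on id=4 -> c30 (id 4, reply_to=1, lvl 2).
Iteration 3: join on id=1 -> c28 (id 1, reply_to=NULL, lvl 3).
Iteration 4: reply_to is NULL; no match; recursion stops.
lvl values: 0, 1, 2, 3; the maximum is 3.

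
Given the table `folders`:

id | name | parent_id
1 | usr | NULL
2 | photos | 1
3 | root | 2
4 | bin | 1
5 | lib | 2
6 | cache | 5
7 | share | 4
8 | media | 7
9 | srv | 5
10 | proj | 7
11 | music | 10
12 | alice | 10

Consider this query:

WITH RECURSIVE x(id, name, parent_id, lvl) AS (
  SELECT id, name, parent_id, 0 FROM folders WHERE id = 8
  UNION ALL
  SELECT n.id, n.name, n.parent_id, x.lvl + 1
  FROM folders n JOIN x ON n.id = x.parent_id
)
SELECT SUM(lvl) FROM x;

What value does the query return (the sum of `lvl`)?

Base: id=8 (media), parent_id=7, lvl 0.
Iteration 1: join on id=7 -> share (id 7, parent_id=4, lvl 1).
Iteration 2: join on id=4 -> bin (id 4, parent_id=1, lvl 2).
Iteration 3: join on id=1 -> usr (id 1, parent_id=NULL, lvl 3).
Iteration 4: parent_id is NULL; no match; recursion stops.
SUM(lvl) = 0 + 1 + 2 + 3 = 6.

6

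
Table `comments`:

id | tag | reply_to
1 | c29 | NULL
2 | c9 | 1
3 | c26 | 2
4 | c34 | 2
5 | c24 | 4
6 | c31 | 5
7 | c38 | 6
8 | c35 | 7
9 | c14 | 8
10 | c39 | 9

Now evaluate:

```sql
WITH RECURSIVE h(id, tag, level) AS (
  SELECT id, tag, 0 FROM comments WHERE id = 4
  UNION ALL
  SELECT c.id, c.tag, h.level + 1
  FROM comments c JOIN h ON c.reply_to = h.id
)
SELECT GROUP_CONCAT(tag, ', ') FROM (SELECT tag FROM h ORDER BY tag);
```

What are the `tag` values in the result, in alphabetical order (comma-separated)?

Base: id=4 (c34) at level 0.
Iteration 1: rows with reply_to in {4} -> c24 (id 5, level 1).
Iteration 2: rows with reply_to in {5} -> c31 (id 6, level 2).
Iteration 3: rows with reply_to in {6} -> c38 (id 7, level 3).
Iteration 4: rows with reply_to in {7} -> c35 (id 8, level 4).
Iteration 5: rows with reply_to in {8} -> c14 (id 9, level 5).
Iteration 6: rows with reply_to in {9} -> c39 (id 10, level 6).
Iteration 7: no rows with reply_to in {10}; recursion stops.

c14, c24, c31, c34, c35, c38, c39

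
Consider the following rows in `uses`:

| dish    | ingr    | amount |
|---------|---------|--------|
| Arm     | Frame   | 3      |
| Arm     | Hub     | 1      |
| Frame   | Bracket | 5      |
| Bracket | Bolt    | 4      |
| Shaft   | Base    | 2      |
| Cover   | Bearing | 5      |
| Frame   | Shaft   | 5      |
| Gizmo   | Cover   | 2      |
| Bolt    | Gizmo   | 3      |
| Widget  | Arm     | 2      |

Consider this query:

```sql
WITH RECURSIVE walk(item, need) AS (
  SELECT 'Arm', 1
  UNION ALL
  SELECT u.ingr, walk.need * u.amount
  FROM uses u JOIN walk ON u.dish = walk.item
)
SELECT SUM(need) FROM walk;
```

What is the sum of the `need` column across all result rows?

Base: (Arm, need=1).
Iteration 1: components of {Arm} -> Frame = 1*3 = 3, Hub = 1*1 = 1.
Iteration 2: components of {Frame,Hub} -> Bracket = 3*5 = 15, Shaft = 3*5 = 15.
Iteration 3: components of {Bracket,Shaft} -> Base = 15*2 = 30, Bolt = 15*4 = 60.
Iteration 4: components of {Base,Bolt} -> Gizmo = 60*3 = 180.
Iteration 5: components of {Gizmo} -> Cover = 180*2 = 360.
Iteration 6: components of {Cover} -> Bearing = 360*5 = 1800.
Iteration 7: no further components; recursion stops.
SUM(need) = 1 + 3 + 1 + 15 + 15 + 60 + 30 + 180 + 360 + 1800 = 2465.

2465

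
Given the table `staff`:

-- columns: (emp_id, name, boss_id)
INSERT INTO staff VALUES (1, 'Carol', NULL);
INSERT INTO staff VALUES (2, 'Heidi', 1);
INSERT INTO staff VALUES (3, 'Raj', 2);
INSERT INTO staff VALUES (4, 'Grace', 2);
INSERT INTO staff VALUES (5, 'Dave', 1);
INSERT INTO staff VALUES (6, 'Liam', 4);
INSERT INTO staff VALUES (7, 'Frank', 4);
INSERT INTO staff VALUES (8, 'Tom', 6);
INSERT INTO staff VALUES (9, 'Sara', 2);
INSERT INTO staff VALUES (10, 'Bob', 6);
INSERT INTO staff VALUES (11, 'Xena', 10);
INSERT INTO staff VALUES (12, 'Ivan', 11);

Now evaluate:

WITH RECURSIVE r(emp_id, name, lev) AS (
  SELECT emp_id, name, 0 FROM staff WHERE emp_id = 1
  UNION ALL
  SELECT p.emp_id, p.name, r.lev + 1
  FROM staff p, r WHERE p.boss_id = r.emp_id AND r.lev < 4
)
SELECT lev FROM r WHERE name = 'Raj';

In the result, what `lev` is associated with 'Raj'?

Base: emp_id=1 (Carol) at lev 0.
Iteration 1: rows with boss_id in {1} -> Heidi (id 2, lev 1), Dave (id 5, lev 1).
Iteration 2: rows with boss_id in {2,5} -> Raj (id 3, lev 2), Grace (id 4, lev 2), Sara (id 9, lev 2).
Iteration 3: rows with boss_id in {3,4,9} -> Liam (id 6, lev 3), Frank (id 7, lev 3).
Iteration 4: rows with boss_id in {6,7} -> Tom (id 8, lev 4), Bob (id 10, lev 4).
Iteration 5: lev < 4 fails for all current rows; recursion stops.

2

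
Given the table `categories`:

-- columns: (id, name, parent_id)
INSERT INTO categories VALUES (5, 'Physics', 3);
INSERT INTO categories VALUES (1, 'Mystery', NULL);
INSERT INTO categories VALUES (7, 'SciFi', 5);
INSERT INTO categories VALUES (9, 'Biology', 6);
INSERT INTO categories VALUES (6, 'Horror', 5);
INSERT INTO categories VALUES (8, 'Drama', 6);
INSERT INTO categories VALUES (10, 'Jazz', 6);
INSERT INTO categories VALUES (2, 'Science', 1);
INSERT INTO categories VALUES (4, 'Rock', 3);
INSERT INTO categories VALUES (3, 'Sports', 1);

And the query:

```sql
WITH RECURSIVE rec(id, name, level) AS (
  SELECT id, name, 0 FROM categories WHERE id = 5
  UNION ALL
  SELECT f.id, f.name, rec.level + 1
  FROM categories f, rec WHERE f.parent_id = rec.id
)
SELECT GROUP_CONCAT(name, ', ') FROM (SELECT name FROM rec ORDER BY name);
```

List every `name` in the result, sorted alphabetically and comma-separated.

Base: id=5 (Physics) at level 0.
Iteration 1: rows with parent_id in {5} -> Horror (id 6, level 1), SciFi (id 7, level 1).
Iteration 2: rows with parent_id in {6,7} -> Drama (id 8, level 2), Biology (id 9, level 2), Jazz (id 10, level 2).
Iteration 3: no rows with parent_id in {8,9,10}; recursion stops.

Biology, Drama, Horror, Jazz, Physics, SciFi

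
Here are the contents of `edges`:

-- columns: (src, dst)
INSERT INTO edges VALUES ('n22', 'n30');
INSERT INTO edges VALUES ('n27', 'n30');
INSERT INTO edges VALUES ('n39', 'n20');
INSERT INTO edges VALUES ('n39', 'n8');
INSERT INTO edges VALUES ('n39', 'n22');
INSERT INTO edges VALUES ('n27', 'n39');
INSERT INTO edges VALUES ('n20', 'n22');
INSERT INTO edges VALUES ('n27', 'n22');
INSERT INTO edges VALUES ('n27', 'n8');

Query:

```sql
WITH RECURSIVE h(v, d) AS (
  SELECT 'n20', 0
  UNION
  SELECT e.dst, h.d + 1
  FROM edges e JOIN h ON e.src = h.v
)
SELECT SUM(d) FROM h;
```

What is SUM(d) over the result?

3

Base: (n20, d=0).
Iteration 1: edges from {n20} -> (n22, d=1).
Iteration 2: edges from {n22} -> (n30, d=2).
Iteration 3: no outgoing edges from {n30}; recursion stops.
SUM(d) = 0 + 1 + 2 = 3.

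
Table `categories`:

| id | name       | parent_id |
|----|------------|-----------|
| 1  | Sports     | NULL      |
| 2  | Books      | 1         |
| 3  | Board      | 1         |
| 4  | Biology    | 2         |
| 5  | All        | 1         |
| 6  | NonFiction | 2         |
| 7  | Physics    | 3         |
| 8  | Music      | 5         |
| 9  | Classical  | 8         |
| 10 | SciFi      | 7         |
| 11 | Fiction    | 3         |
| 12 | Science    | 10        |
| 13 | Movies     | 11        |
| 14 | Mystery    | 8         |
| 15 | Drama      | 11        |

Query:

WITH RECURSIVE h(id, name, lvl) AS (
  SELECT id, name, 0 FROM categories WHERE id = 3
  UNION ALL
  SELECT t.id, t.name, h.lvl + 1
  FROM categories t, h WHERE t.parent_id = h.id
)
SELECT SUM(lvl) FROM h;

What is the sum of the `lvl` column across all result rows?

11

Base: id=3 (Board) at lvl 0.
Iteration 1: rows with parent_id in {3} -> Physics (id 7, lvl 1), Fiction (id 11, lvl 1).
Iteration 2: rows with parent_id in {7,11} -> SciFi (id 10, lvl 2), Movies (id 13, lvl 2), Drama (id 15, lvl 2).
Iteration 3: rows with parent_id in {10,13,15} -> Science (id 12, lvl 3).
Iteration 4: no rows with parent_id in {12}; recursion stops.
SUM(lvl) = 0 + 1 + 1 + 2 + 2 + 2 + 3 = 11.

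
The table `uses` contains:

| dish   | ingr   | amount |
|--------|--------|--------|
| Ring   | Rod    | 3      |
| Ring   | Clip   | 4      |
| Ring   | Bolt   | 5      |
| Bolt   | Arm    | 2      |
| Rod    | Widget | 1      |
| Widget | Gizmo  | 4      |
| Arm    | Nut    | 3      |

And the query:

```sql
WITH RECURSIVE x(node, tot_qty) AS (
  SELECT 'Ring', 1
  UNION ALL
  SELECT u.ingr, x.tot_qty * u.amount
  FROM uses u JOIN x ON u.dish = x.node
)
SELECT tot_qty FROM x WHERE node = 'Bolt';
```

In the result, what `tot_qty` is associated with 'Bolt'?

Base: (Ring, tot_qty=1).
Iteration 1: components of {Ring} -> Bolt = 1*5 = 5, Clip = 1*4 = 4, Rod = 1*3 = 3.
Iteration 2: components of {Bolt,Clip,Rod} -> Arm = 5*2 = 10, Widget = 3*1 = 3.
Iteration 3: components of {Arm,Widget} -> Gizmo = 3*4 = 12, Nut = 10*3 = 30.
Iteration 4: no further components; recursion stops.

5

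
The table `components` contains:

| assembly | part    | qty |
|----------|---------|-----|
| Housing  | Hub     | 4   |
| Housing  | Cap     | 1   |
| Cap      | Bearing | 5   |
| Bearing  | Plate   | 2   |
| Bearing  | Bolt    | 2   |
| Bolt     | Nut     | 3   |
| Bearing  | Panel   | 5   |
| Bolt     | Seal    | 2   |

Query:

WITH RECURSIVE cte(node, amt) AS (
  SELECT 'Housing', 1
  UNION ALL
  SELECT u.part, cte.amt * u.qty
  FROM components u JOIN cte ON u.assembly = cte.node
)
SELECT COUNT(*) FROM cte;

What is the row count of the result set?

Base: (Housing, amt=1).
Iteration 1: components of {Housing} -> Cap = 1*1 = 1, Hub = 1*4 = 4.
Iteration 2: components of {Cap,Hub} -> Bearing = 1*5 = 5.
Iteration 3: components of {Bearing} -> Bolt = 5*2 = 10, Panel = 5*5 = 25, Plate = 5*2 = 10.
Iteration 4: components of {Bolt,Panel,Plate} -> Nut = 10*3 = 30, Seal = 10*2 = 20.
Iteration 5: no further components; recursion stops.
Total rows emitted: 9.

9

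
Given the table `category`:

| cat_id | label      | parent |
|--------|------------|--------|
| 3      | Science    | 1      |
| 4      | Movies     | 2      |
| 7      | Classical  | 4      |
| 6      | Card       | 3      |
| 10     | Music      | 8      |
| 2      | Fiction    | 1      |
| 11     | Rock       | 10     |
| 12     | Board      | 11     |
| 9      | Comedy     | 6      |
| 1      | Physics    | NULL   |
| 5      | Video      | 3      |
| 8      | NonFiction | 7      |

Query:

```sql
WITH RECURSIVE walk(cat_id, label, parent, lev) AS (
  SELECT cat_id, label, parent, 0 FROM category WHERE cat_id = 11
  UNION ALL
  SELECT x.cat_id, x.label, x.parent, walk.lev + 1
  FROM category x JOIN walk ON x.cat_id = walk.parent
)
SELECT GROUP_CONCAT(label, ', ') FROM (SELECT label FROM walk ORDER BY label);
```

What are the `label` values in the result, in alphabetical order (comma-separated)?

Base: cat_id=11 (Rock), parent=10, lev 0.
Iteration 1: join on cat_id=10 -> Music (id 10, parent=8, lev 1).
Iteration 2: join on cat_id=8 -> NonFiction (id 8, parent=7, lev 2).
Iteration 3: join on cat_id=7 -> Classical (id 7, parent=4, lev 3).
Iteration 4: join on cat_id=4 -> Movies (id 4, parent=2, lev 4).
Iteration 5: join on cat_id=2 -> Fiction (id 2, parent=1, lev 5).
Iteration 6: join on cat_id=1 -> Physics (id 1, parent=NULL, lev 6).
Iteration 7: parent is NULL; no match; recursion stops.

Classical, Fiction, Movies, Music, NonFiction, Physics, Rock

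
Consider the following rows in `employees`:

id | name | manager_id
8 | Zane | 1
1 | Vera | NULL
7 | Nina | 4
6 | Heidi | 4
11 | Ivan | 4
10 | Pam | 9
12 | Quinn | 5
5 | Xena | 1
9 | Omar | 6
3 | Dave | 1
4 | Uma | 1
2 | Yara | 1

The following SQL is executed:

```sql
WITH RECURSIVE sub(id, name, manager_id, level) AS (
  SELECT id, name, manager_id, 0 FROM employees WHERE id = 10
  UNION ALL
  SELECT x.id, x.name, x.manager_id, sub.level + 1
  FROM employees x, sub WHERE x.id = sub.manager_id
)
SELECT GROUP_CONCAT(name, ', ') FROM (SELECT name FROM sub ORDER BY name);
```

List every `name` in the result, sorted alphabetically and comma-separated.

Base: id=10 (Pam), manager_id=9, level 0.
Iteration 1: join on id=9 -> Omar (id 9, manager_id=6, level 1).
Iteration 2: join on id=6 -> Heidi (id 6, manager_id=4, level 2).
Iteration 3: join on id=4 -> Uma (id 4, manager_id=1, level 3).
Iteration 4: join on id=1 -> Vera (id 1, manager_id=NULL, level 4).
Iteration 5: manager_id is NULL; no match; recursion stops.

Heidi, Omar, Pam, Uma, Vera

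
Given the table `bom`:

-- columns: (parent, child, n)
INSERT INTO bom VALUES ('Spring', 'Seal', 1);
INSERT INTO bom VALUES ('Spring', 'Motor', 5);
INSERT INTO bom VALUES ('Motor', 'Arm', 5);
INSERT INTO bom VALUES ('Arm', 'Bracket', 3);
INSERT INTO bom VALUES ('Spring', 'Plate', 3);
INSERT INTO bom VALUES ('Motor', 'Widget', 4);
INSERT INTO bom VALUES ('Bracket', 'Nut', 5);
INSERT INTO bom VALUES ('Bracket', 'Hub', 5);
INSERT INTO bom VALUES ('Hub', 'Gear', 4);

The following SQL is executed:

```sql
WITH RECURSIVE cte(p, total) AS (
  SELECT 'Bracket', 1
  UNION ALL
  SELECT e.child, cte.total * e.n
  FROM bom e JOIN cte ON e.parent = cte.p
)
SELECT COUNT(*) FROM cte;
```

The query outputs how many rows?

Base: (Bracket, total=1).
Iteration 1: components of {Bracket} -> Hub = 1*5 = 5, Nut = 1*5 = 5.
Iteration 2: components of {Hub,Nut} -> Gear = 5*4 = 20.
Iteration 3: no further components; recursion stops.
Total rows emitted: 4.

4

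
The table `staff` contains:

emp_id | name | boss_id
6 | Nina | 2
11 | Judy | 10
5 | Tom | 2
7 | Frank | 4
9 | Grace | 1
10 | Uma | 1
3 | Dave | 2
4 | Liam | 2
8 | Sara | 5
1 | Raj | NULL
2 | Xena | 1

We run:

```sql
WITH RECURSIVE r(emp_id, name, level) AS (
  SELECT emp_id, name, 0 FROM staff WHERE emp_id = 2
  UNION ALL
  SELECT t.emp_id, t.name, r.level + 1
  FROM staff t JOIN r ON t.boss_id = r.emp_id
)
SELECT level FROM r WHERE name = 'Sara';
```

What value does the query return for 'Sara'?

Base: emp_id=2 (Xena) at level 0.
Iteration 1: rows with boss_id in {2} -> Dave (id 3, level 1), Liam (id 4, level 1), Tom (id 5, level 1), Nina (id 6, level 1).
Iteration 2: rows with boss_id in {3,4,5,6} -> Frank (id 7, level 2), Sara (id 8, level 2).
Iteration 3: no rows with boss_id in {7,8}; recursion stops.

2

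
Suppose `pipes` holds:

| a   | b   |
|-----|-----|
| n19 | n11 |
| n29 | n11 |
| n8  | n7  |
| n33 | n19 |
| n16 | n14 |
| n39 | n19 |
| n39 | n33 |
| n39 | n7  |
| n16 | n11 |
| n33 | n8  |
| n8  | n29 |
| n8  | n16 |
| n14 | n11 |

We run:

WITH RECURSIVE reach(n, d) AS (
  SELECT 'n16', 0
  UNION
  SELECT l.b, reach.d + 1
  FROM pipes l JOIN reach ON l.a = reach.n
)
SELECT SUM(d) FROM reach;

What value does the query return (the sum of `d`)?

Base: (n16, d=0).
Iteration 1: edges from {n16} -> (n11, d=1), (n14, d=1).
Iteration 2: edges from {n11,n14} -> (n11, d=2).
Iteration 3: no outgoing edges from {n11}; recursion stops.
SUM(d) = 0 + 1 + 1 + 2 = 4.

4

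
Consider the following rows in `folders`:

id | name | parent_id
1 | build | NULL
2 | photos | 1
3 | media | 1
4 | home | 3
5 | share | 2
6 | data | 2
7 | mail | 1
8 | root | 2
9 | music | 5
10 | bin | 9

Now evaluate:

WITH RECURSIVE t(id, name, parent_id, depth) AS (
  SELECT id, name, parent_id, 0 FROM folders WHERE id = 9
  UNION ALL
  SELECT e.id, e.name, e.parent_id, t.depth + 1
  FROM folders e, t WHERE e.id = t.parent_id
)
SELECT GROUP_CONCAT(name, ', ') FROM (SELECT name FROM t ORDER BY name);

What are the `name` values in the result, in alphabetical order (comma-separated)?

build, music, photos, share

Base: id=9 (music), parent_id=5, depth 0.
Iteration 1: join on id=5 -> share (id 5, parent_id=2, depth 1).
Iteration 2: join on id=2 -> photos (id 2, parent_id=1, depth 2).
Iteration 3: join on id=1 -> build (id 1, parent_id=NULL, depth 3).
Iteration 4: parent_id is NULL; no match; recursion stops.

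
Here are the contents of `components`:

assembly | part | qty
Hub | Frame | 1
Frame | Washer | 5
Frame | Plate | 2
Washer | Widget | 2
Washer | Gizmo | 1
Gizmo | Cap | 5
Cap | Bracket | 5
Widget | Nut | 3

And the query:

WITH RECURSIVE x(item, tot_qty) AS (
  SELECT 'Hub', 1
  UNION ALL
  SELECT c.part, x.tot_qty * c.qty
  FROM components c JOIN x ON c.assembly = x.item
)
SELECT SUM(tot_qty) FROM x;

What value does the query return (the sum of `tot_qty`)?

Base: (Hub, tot_qty=1).
Iteration 1: components of {Hub} -> Frame = 1*1 = 1.
Iteration 2: components of {Frame} -> Plate = 1*2 = 2, Washer = 1*5 = 5.
Iteration 3: components of {Plate,Washer} -> Gizmo = 5*1 = 5, Widget = 5*2 = 10.
Iteration 4: components of {Gizmo,Widget} -> Cap = 5*5 = 25, Nut = 10*3 = 30.
Iteration 5: components of {Cap,Nut} -> Bracket = 25*5 = 125.
Iteration 6: no further components; recursion stops.
SUM(tot_qty) = 1 + 1 + 5 + 2 + 10 + 5 + 30 + 25 + 125 = 204.

204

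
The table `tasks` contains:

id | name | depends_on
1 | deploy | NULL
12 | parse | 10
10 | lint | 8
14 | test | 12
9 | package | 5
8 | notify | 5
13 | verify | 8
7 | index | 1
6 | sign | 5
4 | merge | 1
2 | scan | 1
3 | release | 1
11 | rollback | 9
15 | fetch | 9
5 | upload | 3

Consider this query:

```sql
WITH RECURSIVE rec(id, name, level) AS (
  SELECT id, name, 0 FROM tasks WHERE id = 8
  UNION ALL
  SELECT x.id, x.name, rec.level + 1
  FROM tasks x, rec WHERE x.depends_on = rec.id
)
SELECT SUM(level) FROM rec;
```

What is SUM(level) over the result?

Base: id=8 (notify) at level 0.
Iteration 1: rows with depends_on in {8} -> lint (id 10, level 1), verify (id 13, level 1).
Iteration 2: rows with depends_on in {10,13} -> parse (id 12, level 2).
Iteration 3: rows with depends_on in {12} -> test (id 14, level 3).
Iteration 4: no rows with depends_on in {14}; recursion stops.
SUM(level) = 0 + 1 + 1 + 2 + 3 = 7.

7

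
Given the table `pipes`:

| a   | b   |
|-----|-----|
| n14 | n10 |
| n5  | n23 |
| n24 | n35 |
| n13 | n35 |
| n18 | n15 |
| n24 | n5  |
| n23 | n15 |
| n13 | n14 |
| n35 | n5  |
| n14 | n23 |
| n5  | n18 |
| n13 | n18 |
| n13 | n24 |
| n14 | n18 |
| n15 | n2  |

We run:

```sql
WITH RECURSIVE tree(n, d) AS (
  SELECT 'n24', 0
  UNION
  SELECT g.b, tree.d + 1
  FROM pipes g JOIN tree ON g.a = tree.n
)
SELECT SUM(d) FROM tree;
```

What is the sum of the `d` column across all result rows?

30

Base: (n24, d=0).
Iteration 1: edges from {n24} -> (n35, d=1), (n5, d=1).
Iteration 2: edges from {n35,n5} -> (n18, d=2), (n23, d=2), (n5, d=2).
Iteration 3: edges from {n18,n23,n5} -> (n15, d=3), (n18, d=3), (n23, d=3). [UNION drops 1 duplicate row(s)]
Iteration 4: edges from {n15,n18,n23} -> (n15, d=4), (n2, d=4). [UNION drops 1 duplicate row(s)]
Iteration 5: edges from {n15,n2} -> (n2, d=5).
Iteration 6: no outgoing edges from {n2}; recursion stops.
SUM(d) = 0 + 1 + 1 + 2 + 2 + 2 + 3 + 3 + 3 + 4 + 4 + 5 = 30.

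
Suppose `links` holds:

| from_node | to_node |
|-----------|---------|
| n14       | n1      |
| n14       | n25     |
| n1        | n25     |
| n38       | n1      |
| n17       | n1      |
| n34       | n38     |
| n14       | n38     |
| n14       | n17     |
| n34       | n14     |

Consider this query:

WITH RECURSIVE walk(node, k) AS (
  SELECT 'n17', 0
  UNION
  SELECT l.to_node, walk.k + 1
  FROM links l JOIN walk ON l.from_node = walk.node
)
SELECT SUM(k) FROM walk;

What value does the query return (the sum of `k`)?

Base: (n17, k=0).
Iteration 1: edges from {n17} -> (n1, k=1).
Iteration 2: edges from {n1} -> (n25, k=2).
Iteration 3: no outgoing edges from {n25}; recursion stops.
SUM(k) = 0 + 1 + 2 = 3.

3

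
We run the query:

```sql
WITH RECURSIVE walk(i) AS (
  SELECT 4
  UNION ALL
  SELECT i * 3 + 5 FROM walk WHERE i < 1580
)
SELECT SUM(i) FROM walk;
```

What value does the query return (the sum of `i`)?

Base: i=4.
Iteration 1: 4 < 1580 holds -> i = 4 * 3 + 5 = 17.
Iteration 2: 17 < 1580 holds -> i = 17 * 3 + 5 = 56.
Iteration 3: 56 < 1580 holds -> i = 56 * 3 + 5 = 173.
Iteration 4: 173 < 1580 holds -> i = 173 * 3 + 5 = 524.
Iteration 5: 524 < 1580 holds -> i = 524 * 3 + 5 = 1577.
Iteration 6: 1577 < 1580 holds -> i = 1577 * 3 + 5 = 4736.
Iteration 7: 4736 < 1580 fails; recursion stops.
SUM(i) = 4 + 17 + 56 + 173 + 524 + 1577 + 4736 = 7087.

7087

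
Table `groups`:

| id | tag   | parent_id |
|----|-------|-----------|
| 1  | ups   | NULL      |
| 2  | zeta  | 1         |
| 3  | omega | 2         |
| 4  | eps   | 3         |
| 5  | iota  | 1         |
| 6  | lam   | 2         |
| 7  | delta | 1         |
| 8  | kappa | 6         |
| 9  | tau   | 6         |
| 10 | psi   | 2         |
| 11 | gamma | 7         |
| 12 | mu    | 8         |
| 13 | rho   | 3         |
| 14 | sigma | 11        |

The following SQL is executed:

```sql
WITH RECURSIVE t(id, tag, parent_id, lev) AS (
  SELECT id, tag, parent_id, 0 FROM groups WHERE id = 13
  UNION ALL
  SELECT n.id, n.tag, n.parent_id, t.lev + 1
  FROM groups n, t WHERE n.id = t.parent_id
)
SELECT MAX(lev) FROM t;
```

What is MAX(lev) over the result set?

3

Base: id=13 (rho), parent_id=3, lev 0.
Iteration 1: join on id=3 -> omega (id 3, parent_id=2, lev 1).
Iteration 2: join on id=2 -> zeta (id 2, parent_id=1, lev 2).
Iteration 3: join on id=1 -> ups (id 1, parent_id=NULL, lev 3).
Iteration 4: parent_id is NULL; no match; recursion stops.
lev values: 0, 1, 2, 3; the maximum is 3.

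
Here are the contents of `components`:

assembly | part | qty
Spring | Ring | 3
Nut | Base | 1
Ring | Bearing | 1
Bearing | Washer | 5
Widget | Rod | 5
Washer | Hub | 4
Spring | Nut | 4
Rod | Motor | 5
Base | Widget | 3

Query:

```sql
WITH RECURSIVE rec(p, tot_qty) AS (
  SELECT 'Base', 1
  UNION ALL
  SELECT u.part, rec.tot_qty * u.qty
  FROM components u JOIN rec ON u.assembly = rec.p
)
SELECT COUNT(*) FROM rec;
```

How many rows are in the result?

4

Base: (Base, tot_qty=1).
Iteration 1: components of {Base} -> Widget = 1*3 = 3.
Iteration 2: components of {Widget} -> Rod = 3*5 = 15.
Iteration 3: components of {Rod} -> Motor = 15*5 = 75.
Iteration 4: no further components; recursion stops.
Total rows emitted: 4.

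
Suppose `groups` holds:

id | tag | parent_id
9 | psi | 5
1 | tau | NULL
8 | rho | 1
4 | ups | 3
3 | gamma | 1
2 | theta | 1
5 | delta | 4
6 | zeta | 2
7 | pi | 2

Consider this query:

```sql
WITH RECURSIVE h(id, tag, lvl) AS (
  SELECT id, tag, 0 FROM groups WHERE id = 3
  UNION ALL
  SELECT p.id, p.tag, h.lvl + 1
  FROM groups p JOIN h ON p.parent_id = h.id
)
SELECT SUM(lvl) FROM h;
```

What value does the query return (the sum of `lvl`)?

6

Base: id=3 (gamma) at lvl 0.
Iteration 1: rows with parent_id in {3} -> ups (id 4, lvl 1).
Iteration 2: rows with parent_id in {4} -> delta (id 5, lvl 2).
Iteration 3: rows with parent_id in {5} -> psi (id 9, lvl 3).
Iteration 4: no rows with parent_id in {9}; recursion stops.
SUM(lvl) = 0 + 1 + 2 + 3 = 6.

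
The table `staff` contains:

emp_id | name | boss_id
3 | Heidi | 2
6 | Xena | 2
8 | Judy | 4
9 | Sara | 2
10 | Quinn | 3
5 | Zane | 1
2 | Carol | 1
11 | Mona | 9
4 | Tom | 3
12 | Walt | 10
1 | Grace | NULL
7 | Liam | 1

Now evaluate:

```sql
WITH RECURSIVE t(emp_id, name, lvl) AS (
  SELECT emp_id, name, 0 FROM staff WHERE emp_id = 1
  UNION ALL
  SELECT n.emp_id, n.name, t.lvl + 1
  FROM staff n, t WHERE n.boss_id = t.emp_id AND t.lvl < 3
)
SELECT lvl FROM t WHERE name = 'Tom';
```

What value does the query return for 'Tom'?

Base: emp_id=1 (Grace) at lvl 0.
Iteration 1: rows with boss_id in {1} -> Carol (id 2, lvl 1), Zane (id 5, lvl 1), Liam (id 7, lvl 1).
Iteration 2: rows with boss_id in {2,5,7} -> Heidi (id 3, lvl 2), Xena (id 6, lvl 2), Sara (id 9, lvl 2).
Iteration 3: rows with boss_id in {3,6,9} -> Tom (id 4, lvl 3), Quinn (id 10, lvl 3), Mona (id 11, lvl 3).
Iteration 4: lvl < 3 fails for all current rows; recursion stops.

3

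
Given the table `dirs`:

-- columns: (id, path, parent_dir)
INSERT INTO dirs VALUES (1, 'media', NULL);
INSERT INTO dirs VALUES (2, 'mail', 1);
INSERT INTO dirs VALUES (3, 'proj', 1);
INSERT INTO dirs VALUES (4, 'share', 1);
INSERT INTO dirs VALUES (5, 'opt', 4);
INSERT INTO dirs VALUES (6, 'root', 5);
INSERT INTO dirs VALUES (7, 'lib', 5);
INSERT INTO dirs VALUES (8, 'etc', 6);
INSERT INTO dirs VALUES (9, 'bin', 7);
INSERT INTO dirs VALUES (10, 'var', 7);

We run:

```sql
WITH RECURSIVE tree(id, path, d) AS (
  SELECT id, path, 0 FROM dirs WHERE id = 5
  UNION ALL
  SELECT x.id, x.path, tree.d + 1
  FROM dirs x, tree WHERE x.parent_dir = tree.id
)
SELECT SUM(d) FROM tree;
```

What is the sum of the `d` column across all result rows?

8

Base: id=5 (opt) at d 0.
Iteration 1: rows with parent_dir in {5} -> root (id 6, d 1), lib (id 7, d 1).
Iteration 2: rows with parent_dir in {6,7} -> etc (id 8, d 2), bin (id 9, d 2), var (id 10, d 2).
Iteration 3: no rows with parent_dir in {8,9,10}; recursion stops.
SUM(d) = 0 + 1 + 1 + 2 + 2 + 2 = 8.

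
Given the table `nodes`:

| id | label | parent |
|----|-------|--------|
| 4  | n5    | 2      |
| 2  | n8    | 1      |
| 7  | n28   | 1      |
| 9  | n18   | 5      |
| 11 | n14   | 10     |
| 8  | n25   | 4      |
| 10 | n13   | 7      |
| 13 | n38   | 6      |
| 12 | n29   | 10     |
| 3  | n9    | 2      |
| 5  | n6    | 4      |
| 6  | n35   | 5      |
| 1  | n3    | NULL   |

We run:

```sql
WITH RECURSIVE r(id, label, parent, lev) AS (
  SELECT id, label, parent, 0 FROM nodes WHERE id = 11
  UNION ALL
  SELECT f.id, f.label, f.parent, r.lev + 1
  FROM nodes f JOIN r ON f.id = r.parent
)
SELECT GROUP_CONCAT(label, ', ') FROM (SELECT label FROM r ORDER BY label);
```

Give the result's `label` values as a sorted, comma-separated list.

Base: id=11 (n14), parent=10, lev 0.
Iteration 1: join on id=10 -> n13 (id 10, parent=7, lev 1).
Iteration 2: join on id=7 -> n28 (id 7, parent=1, lev 2).
Iteration 3: join on id=1 -> n3 (id 1, parent=NULL, lev 3).
Iteration 4: parent is NULL; no match; recursion stops.

n13, n14, n28, n3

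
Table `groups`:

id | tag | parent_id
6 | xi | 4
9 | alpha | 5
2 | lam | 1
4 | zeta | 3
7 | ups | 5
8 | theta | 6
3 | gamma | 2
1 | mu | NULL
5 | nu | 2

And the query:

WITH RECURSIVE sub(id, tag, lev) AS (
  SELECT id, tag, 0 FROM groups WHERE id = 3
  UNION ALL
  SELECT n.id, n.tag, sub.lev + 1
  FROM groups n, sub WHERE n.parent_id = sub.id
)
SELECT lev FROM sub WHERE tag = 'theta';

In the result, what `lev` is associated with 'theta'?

Base: id=3 (gamma) at lev 0.
Iteration 1: rows with parent_id in {3} -> zeta (id 4, lev 1).
Iteration 2: rows with parent_id in {4} -> xi (id 6, lev 2).
Iteration 3: rows with parent_id in {6} -> theta (id 8, lev 3).
Iteration 4: no rows with parent_id in {8}; recursion stops.

3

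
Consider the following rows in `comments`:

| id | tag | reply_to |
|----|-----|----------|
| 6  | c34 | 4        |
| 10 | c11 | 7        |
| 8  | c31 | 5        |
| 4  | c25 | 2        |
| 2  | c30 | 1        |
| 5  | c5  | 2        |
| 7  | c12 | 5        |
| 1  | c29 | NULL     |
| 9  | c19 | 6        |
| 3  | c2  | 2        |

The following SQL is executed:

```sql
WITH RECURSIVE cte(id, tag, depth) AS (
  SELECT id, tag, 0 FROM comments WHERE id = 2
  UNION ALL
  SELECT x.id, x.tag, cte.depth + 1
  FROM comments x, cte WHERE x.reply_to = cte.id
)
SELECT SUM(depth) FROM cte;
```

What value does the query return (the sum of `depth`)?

Base: id=2 (c30) at depth 0.
Iteration 1: rows with reply_to in {2} -> c2 (id 3, depth 1), c25 (id 4, depth 1), c5 (id 5, depth 1).
Iteration 2: rows with reply_to in {3,4,5} -> c34 (id 6, depth 2), c12 (id 7, depth 2), c31 (id 8, depth 2).
Iteration 3: rows with reply_to in {6,7,8} -> c19 (id 9, depth 3), c11 (id 10, depth 3).
Iteration 4: no rows with reply_to in {9,10}; recursion stops.
SUM(depth) = 0 + 1 + 1 + 1 + 2 + 2 + 2 + 3 + 3 = 15.

15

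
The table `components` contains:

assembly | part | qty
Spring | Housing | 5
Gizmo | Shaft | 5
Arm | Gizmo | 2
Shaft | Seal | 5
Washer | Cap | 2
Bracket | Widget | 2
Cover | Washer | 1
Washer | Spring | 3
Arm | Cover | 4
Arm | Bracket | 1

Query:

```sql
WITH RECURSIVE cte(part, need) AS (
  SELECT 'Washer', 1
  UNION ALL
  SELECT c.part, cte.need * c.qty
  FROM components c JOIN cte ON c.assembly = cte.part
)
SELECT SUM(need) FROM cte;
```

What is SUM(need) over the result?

Base: (Washer, need=1).
Iteration 1: components of {Washer} -> Cap = 1*2 = 2, Spring = 1*3 = 3.
Iteration 2: components of {Cap,Spring} -> Housing = 3*5 = 15.
Iteration 3: no further components; recursion stops.
SUM(need) = 1 + 3 + 2 + 15 = 21.

21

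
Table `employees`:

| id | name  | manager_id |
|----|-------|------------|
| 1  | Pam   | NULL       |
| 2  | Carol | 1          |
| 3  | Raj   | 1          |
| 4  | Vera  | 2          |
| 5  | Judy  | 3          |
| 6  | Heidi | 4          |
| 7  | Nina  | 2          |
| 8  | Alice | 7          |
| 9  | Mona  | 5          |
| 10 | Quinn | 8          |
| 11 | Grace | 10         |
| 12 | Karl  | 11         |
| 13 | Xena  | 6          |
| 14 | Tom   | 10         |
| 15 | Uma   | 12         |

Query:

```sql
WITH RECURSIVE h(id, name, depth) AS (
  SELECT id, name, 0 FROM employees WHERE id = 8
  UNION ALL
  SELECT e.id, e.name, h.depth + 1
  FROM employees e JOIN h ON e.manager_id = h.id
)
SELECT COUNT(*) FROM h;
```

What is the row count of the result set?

Base: id=8 (Alice) at depth 0.
Iteration 1: rows with manager_id in {8} -> Quinn (id 10, depth 1).
Iteration 2: rows with manager_id in {10} -> Grace (id 11, depth 2), Tom (id 14, depth 2).
Iteration 3: rows with manager_id in {11,14} -> Karl (id 12, depth 3).
Iteration 4: rows with manager_id in {12} -> Uma (id 15, depth 4).
Iteration 5: no rows with manager_id in {15}; recursion stops.
Total rows emitted: 6.

6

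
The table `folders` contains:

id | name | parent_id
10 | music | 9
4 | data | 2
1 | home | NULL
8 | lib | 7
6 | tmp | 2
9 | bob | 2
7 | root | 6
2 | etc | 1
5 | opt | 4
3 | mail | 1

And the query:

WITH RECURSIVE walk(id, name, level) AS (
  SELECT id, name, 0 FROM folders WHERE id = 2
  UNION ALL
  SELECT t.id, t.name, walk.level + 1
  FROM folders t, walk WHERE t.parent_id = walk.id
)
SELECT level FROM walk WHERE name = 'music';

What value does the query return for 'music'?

Base: id=2 (etc) at level 0.
Iteration 1: rows with parent_id in {2} -> data (id 4, level 1), tmp (id 6, level 1), bob (id 9, level 1).
Iteration 2: rows with parent_id in {4,6,9} -> opt (id 5, level 2), root (id 7, level 2), music (id 10, level 2).
Iteration 3: rows with parent_id in {5,7,10} -> lib (id 8, level 3).
Iteration 4: no rows with parent_id in {8}; recursion stops.

2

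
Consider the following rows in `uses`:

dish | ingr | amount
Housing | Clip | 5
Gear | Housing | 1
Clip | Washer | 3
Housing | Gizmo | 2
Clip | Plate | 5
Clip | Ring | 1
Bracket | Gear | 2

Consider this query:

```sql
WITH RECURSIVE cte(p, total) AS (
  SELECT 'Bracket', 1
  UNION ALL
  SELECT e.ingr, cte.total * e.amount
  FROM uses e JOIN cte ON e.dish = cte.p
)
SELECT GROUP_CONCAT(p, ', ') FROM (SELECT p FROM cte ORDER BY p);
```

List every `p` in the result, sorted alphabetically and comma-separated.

Bracket, Clip, Gear, Gizmo, Housing, Plate, Ring, Washer

Base: (Bracket, total=1).
Iteration 1: components of {Bracket} -> Gear = 1*2 = 2.
Iteration 2: components of {Gear} -> Housing = 2*1 = 2.
Iteration 3: components of {Housing} -> Clip = 2*5 = 10, Gizmo = 2*2 = 4.
Iteration 4: components of {Clip,Gizmo} -> Plate = 10*5 = 50, Ring = 10*1 = 10, Washer = 10*3 = 30.
Iteration 5: no further components; recursion stops.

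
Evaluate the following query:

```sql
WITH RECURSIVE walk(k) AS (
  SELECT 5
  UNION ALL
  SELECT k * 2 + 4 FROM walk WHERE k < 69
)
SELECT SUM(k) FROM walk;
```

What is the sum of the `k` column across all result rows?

Base: k=5.
Iteration 1: 5 < 69 holds -> k = 5 * 2 + 4 = 14.
Iteration 2: 14 < 69 holds -> k = 14 * 2 + 4 = 32.
Iteration 3: 32 < 69 holds -> k = 32 * 2 + 4 = 68.
Iteration 4: 68 < 69 holds -> k = 68 * 2 + 4 = 140.
Iteration 5: 140 < 69 fails; recursion stops.
SUM(k) = 5 + 14 + 32 + 68 + 140 = 259.

259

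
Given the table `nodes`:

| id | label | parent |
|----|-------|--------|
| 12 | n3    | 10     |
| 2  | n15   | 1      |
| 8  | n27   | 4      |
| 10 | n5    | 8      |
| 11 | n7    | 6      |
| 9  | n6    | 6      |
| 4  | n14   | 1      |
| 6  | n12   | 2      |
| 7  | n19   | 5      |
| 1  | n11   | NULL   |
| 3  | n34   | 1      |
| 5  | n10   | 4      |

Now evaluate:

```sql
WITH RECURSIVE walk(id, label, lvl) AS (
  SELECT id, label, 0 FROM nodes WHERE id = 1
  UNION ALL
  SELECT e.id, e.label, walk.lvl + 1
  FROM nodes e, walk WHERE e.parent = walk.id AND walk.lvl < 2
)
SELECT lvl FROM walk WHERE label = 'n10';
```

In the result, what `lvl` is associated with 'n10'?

Base: id=1 (n11) at lvl 0.
Iteration 1: rows with parent in {1} -> n15 (id 2, lvl 1), n34 (id 3, lvl 1), n14 (id 4, lvl 1).
Iteration 2: rows with parent in {2,3,4} -> n10 (id 5, lvl 2), n12 (id 6, lvl 2), n27 (id 8, lvl 2).
Iteration 3: lvl < 2 fails for all current rows; recursion stops.

2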